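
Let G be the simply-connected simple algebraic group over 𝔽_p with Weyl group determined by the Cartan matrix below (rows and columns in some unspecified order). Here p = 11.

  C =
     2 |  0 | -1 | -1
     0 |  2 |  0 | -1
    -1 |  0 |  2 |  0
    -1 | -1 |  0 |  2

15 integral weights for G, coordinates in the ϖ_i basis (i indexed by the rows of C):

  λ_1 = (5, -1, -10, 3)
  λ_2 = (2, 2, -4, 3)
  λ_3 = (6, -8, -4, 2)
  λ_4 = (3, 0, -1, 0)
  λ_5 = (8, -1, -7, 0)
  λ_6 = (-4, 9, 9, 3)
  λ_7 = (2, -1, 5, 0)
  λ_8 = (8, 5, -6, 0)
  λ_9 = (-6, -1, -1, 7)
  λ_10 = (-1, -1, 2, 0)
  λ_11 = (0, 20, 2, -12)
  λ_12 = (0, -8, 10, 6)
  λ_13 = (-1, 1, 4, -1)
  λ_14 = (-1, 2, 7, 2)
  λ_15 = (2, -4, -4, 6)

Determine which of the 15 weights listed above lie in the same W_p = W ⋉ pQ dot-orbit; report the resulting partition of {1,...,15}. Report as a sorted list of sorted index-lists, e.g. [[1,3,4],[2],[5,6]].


Type A_4, rank 4, |W|=120; reorder rows/cols to standard.

λ_j+ρ reflected into Ā_11 (⟨·,θ^∨⟩≤11); 4-tuples as given:

  λ_1 → (3, 0, 6, 1);  λ_2 → (0, 3, 3, 4);  λ_3 → (0, 3, 3, 4);  λ_4 → (4, 1, 0, 1);  λ_5 → (3, 0, 6, 1);  λ_6 → (0, 0, 3, 1);  λ_7 → (3, 0, 6, 1);  λ_8 → (4, 1, 0, 1);  λ_9 → (0, 0, 5, 3);  λ_10 → (0, 0, 3, 1);  λ_11 → (0, 0, 3, 1);  λ_12 → (0, 0, 3, 1);  λ_13 → (0, 2, 5, 0);  λ_14 → (0, 0, 5, 3);  λ_15 → (0, 3, 3, 4)

The 15 indices split into 6 linkage classes (same alcove rep ⇔ same W_11-dot-orbit):

[[1, 5, 7], [2, 3, 15], [4, 8], [6, 10, 11, 12], [9, 14], [13]]


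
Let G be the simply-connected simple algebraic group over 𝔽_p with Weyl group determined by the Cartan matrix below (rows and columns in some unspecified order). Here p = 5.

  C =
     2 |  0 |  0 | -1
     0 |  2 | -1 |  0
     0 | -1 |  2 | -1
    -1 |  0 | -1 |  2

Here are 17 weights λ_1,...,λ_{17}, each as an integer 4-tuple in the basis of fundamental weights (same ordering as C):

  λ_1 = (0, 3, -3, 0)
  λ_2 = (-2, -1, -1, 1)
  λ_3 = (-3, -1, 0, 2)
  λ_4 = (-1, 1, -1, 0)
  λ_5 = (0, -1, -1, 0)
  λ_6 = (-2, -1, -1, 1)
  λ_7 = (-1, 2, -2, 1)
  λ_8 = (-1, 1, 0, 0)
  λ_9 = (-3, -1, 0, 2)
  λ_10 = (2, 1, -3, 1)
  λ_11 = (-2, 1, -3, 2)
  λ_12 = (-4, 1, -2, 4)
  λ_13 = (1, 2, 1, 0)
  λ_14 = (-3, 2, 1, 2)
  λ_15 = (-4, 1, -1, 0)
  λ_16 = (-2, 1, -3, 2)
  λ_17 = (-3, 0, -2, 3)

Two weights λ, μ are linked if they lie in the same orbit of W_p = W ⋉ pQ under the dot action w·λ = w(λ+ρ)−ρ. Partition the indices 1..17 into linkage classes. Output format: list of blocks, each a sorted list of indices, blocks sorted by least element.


Dynkin diagram of C (from the 6 off-diagonal −1 entries): A_4.

Alcove-folded reps (p=5, 17 weights, presented ϖ-order):

  λ_1+ρ ↦ (0, 2, 1, 1) · λ_2+ρ ↦ (1, 0, 0, 1) · λ_3+ρ ↦ (2, 0, 1, 1) · λ_4+ρ ↦ (0, 2, 0, 1) · λ_5+ρ ↦ (1, 0, 0, 1) · λ_6+ρ ↦ (1, 0, 0, 1) · λ_7+ρ ↦ (0, 2, 1, 1) · λ_8+ρ ↦ (0, 2, 1, 1) · λ_9+ρ ↦ (2, 0, 1, 1) · λ_10+ρ ↦ (3, 0, 2, 0) · λ_11+ρ ↦ (1, 0, 2, 0) · λ_12+ρ ↦ (2, 0, 1, 1) · λ_13+ρ ↦ (1, 0, 2, 0) · λ_14+ρ ↦ (1, 0, 2, 0) · λ_15+ρ ↦ (1, 0, 2, 0) · λ_16+ρ ↦ (1, 0, 2, 0) · λ_17+ρ ↦ (2, 0, 1, 1)

The 17 indices split into 6 linkage classes (same alcove rep ⇔ same W_5-dot-orbit):

[[1, 7, 8], [2, 5, 6], [3, 9, 12, 17], [4], [10], [11, 13, 14, 15, 16]]


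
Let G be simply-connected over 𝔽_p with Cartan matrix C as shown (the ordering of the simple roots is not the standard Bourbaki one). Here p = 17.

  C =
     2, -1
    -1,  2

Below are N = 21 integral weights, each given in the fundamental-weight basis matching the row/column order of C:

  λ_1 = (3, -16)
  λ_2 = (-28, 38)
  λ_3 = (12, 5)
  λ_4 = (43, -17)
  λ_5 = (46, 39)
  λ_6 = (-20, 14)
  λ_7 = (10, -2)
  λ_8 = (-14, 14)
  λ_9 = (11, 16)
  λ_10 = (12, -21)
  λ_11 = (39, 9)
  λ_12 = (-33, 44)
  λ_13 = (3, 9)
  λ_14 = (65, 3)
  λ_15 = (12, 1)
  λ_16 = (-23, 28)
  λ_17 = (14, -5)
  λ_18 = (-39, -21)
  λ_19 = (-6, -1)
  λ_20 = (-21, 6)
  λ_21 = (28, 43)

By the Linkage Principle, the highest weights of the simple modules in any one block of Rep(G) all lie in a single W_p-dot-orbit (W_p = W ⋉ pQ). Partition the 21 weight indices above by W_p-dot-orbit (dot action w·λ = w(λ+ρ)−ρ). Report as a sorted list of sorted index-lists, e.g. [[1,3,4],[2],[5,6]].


C ↔ A_2 under row/col permutation; |W(A_2)| = 6.

Alcove-folded reps (p=17, 21 weights, presented ϖ-order):

  1: (11, 4);  2: (5, 5);  3: (11, 4);  4: (10, 1);  5: (11, 4);  6: (13, 2);  7: (10, 1);  8: (13, 2);  9: (0, 5);  10: (4, 10);  11: (10, 1);  12: (11, 4);  13: (4, 10);  14: (13, 2);  15: (13, 2);  16: (5, 5);  17: (11, 4);  18: (4, 10);  19: (0, 5);  20: (4, 10);  21: (5, 5)

6 distinct reps among the 21 weights ⇒ 6 W_17-linkage classes:

[[1, 3, 5, 12, 17], [2, 16, 21], [4, 7, 11], [6, 8, 14, 15], [9, 19], [10, 13, 18, 20]]


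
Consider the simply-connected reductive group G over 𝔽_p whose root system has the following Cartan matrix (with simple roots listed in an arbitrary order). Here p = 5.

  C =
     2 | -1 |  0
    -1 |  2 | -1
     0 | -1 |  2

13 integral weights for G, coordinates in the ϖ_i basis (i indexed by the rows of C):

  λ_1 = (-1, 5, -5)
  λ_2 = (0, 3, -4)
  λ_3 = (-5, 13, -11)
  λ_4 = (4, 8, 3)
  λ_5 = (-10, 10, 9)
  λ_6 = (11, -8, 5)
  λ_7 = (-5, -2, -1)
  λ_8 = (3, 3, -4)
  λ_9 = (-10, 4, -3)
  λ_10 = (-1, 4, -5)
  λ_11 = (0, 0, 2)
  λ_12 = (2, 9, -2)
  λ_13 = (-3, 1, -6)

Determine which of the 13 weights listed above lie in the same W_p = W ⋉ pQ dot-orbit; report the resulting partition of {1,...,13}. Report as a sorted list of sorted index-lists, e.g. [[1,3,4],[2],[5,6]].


Dynkin diagram of C (from the 4 off-diagonal −1 entries): A_3.

Alcove-folded reps (p=5, 13 weights, presented ϖ-order):

  [1] (1, 1, 3);  [2] (1, 1, 3);  [3] (0, 1, 4);  [4] (1, 1, 0);  [5] (1, 1, 0);  [6] (1, 1, 3);  [7] (0, 1, 4);  [8] (1, 1, 0);  [9] (1, 1, 0);  [10] (0, 1, 4);  [11] (1, 1, 3);  [12] (2, 1, 0);  [13] (3, 2, 0)

Grouping the 13 weights by Ā_5-representative: 5 linkage classes.

[[1, 2, 6, 11], [3, 7, 10], [4, 5, 8, 9], [12], [13]]


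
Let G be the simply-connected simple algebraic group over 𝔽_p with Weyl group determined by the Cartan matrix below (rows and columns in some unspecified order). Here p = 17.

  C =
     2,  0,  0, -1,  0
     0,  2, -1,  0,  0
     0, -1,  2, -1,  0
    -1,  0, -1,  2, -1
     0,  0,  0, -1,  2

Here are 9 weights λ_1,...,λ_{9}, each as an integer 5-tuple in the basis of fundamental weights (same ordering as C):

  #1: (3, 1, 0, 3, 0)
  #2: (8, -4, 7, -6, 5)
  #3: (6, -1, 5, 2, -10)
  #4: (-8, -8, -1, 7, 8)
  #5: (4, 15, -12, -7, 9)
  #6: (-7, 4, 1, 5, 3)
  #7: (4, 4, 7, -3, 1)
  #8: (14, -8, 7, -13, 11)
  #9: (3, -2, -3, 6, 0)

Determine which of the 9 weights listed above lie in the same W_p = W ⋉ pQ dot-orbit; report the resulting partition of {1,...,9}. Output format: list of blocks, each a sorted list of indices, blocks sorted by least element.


Type D_5, rank 5, |W|=1920; reorder rows/cols to standard.

W_17-reps of the 9 weights in Ā_17 (same 5-coord order as C):

  λ_1+ρ ↦ (4, 2, 1, 4, 1);  λ_2+ρ ↦ (4, 2, 1, 4, 1);  λ_3+ρ ↦ (1, 0, 0, 6, 3);  λ_4+ρ ↦ (1, 0, 0, 6, 3);  λ_5+ρ ↦ (4, 2, 1, 4, 1);  λ_6+ρ ↦ (6, 5, 0, 0, 4);  λ_7+ρ ↦ (3, 4, 1, 1, 0);  λ_8+ρ ↦ (3, 4, 1, 1, 0);  λ_9+ρ ↦ (4, 2, 1, 4, 1)

Partition of {1..9} into 4 W_17-dot-orbits:

[[1, 2, 5, 9], [3, 4], [6], [7, 8]]


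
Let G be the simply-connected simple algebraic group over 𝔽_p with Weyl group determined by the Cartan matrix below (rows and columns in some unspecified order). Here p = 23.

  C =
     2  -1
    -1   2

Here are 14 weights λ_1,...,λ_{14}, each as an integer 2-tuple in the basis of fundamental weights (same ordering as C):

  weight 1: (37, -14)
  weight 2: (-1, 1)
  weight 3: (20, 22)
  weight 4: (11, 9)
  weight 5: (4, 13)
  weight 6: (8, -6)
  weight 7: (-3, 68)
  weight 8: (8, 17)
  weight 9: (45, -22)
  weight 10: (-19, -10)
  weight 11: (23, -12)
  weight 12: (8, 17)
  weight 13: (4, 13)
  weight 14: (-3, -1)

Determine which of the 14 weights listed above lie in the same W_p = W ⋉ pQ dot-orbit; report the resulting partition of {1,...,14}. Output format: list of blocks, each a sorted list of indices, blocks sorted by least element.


Type A_2, rank 2, |W|=6; reorder rows/cols to standard.

W_23-reps of the 14 weights in Ā_23 (same 2-coord order as C):

  λ_1 → (8, 2);  λ_2 → (0, 2);  λ_3 → (0, 2);  λ_4 → (12, 10);  λ_5 → (5, 14);  λ_6 → (4, 5);  λ_7 → (0, 2);  λ_8 → (5, 14);  λ_9 → (0, 2);  λ_10 → (5, 14);  λ_11 → (12, 10);  λ_12 → (5, 14);  λ_13 → (5, 14);  λ_14 → (0, 2)

These 14 weights hit 5 W_23-dot-orbits; sizes (1, 5, 2, 5, 1):

[[1], [2, 3, 7, 9, 14], [4, 11], [5, 8, 10, 12, 13], [6]]


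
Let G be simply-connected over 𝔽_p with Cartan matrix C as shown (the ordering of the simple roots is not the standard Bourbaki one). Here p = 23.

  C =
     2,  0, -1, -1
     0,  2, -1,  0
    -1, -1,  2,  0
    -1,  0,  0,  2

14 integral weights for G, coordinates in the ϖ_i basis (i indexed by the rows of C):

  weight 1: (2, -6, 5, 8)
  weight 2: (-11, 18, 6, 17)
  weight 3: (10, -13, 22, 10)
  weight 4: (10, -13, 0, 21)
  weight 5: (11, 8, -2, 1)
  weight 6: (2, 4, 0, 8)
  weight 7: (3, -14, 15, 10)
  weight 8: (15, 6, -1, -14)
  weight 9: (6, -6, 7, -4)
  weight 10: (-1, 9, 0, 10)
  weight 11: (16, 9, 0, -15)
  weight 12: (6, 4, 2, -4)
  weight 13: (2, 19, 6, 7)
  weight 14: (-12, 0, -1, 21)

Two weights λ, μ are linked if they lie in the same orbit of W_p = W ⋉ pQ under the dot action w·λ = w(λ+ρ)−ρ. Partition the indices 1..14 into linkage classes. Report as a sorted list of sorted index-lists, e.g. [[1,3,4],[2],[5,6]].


Cartan matrix: type A_4 (|W|=120); un-permuting the 4 rows.

W_23-reps of the 14 weights in Ā_23 (same 4-coord order as C):

  1: (3, 5, 1, 9);  2: (4, 5, 3, 3);  3: (0, 10, 1, 11);  4: (0, 10, 1, 11);  5: (11, 8, 1, 2);  6: (3, 5, 1, 9);  7: (4, 5, 3, 3);  8: (3, 7, 0, 13);  9: (4, 5, 3, 3);  10: (0, 10, 1, 11);  11: (3, 5, 1, 9);  12: (4, 5, 3, 3);  13: (4, 5, 3, 3);  14: (0, 10, 1, 11)

These 14 weights hit 5 W_23-dot-orbits; sizes (3, 5, 4, 1, 1):

[[1, 6, 11], [2, 7, 9, 12, 13], [3, 4, 10, 14], [5], [8]]


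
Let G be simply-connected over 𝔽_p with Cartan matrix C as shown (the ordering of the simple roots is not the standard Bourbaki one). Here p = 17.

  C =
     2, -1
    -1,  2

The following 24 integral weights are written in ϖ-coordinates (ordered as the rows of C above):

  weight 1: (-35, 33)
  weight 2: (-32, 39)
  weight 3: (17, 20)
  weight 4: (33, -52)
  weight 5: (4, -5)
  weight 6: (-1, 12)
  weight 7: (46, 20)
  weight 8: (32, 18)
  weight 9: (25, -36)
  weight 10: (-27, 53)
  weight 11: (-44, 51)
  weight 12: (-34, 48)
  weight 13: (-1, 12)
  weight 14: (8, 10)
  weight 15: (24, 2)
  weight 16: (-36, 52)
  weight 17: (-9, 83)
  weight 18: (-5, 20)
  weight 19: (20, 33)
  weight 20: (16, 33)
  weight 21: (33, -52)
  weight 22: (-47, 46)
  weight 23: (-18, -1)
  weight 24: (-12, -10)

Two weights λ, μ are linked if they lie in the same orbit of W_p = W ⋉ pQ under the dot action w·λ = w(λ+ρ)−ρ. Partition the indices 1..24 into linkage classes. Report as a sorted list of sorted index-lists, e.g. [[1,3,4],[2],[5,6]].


Root system A_2: the 2×2 matrix C matches after relabeling.

Ā_17 reps of the 24 weights (A_2, coords as presented):

  λ_1+ρ ↦ (0, 17) · λ_2+ρ ↦ (6, 8) · λ_3+ρ ↦ (1, 4) · λ_4+ρ ↦ (0, 17) · λ_5+ρ ↦ (1, 4) · λ_6+ρ ↦ (0, 13) · λ_7+ρ ↦ (0, 13) · λ_8+ρ ↦ (15, 1) · λ_9+ρ ↦ (8, 1) · λ_10+ρ ↦ (6, 8) · λ_11+ρ ↦ (8, 1) · λ_12+ρ ↦ (15, 1) · λ_13+ρ ↦ (0, 13) · λ_14+ρ ↦ (6, 8) · λ_15+ρ ↦ (6, 8) · λ_16+ρ ↦ (15, 1) · λ_17+ρ ↦ (8, 1) · λ_18+ρ ↦ (0, 13) · λ_19+ρ ↦ (0, 13) · λ_20+ρ ↦ (0, 17) · λ_21+ρ ↦ (0, 17) · λ_22+ρ ↦ (1, 4) · λ_23+ρ ↦ (0, 17) · λ_24+ρ ↦ (6, 8)

Partition of {1..24} into 6 W_17-dot-orbits:

[[1, 4, 20, 21, 23], [2, 10, 14, 15, 24], [3, 5, 22], [6, 7, 13, 18, 19], [8, 12, 16], [9, 11, 17]]


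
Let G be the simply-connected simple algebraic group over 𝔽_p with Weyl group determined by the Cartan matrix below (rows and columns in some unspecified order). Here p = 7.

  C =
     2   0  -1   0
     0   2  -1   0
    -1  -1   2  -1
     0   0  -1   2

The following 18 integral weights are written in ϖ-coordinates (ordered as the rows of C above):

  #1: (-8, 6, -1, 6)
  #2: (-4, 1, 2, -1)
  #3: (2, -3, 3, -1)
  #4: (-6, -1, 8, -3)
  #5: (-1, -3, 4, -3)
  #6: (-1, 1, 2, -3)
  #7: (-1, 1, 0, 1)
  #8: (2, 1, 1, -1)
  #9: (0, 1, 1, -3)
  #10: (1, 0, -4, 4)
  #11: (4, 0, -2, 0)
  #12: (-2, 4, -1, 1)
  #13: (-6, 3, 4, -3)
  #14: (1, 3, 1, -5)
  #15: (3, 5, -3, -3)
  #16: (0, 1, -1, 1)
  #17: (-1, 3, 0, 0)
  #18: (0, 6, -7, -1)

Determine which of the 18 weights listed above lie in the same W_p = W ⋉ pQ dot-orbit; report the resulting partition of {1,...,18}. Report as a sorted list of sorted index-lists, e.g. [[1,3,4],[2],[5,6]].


C ↔ D_4 under row/col permutation; |W(D_4)| = 192.

Folding the 18 weights λ_j+ρ into Ā_7 (reps in the given 4-coord order):

  [1] (0, 0, 0, 0)
  [2] (3, 2, 0, 0)
  [3] (3, 2, 0, 0)
  [4] (3, 2, 0, 0)
  [5] (0, 2, 1, 2)
  [6] (0, 2, 1, 2)
  [7] (0, 2, 1, 2)
  [8] (3, 2, 0, 0)
  [9] (1, 2, 0, 2)
  [10] (1, 2, 0, 2)
  [11] (4, 0, 1, 0)
  [12] (0, 4, 1, 1)
  [13] (3, 2, 0, 0)
  [14] (0, 2, 1, 2)
  [15] (0, 2, 1, 2)
  [16] (1, 2, 0, 2)
  [17] (0, 4, 1, 1)
  [18] (0, 4, 1, 1)

The 18 indices split into 6 linkage classes (same alcove rep ⇔ same W_7-dot-orbit):

[[1], [2, 3, 4, 8, 13], [5, 6, 7, 14, 15], [9, 10, 16], [11], [12, 17, 18]]


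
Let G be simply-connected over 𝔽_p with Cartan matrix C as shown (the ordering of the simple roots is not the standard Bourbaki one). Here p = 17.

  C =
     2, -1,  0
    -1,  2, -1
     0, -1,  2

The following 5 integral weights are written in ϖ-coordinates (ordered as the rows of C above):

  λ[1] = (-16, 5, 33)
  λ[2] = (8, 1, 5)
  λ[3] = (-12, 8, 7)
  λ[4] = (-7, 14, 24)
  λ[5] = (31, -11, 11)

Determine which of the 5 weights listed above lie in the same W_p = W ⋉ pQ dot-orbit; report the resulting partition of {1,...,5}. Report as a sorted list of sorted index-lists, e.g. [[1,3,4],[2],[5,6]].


Type A_3, rank 3, |W|=24; reorder rows/cols to standard.

Folding the 5 weights λ_j+ρ into Ā_17 (reps in the given 3-coord order):

    [1] (9, 2, 6)
    [2] (9, 2, 6)
    [3] (9, 2, 6)
    [4] (9, 2, 6)
    [5] (0, 5, 10)

Partition of {1..5} into 2 W_17-dot-orbits:

[[1, 2, 3, 4], [5]]


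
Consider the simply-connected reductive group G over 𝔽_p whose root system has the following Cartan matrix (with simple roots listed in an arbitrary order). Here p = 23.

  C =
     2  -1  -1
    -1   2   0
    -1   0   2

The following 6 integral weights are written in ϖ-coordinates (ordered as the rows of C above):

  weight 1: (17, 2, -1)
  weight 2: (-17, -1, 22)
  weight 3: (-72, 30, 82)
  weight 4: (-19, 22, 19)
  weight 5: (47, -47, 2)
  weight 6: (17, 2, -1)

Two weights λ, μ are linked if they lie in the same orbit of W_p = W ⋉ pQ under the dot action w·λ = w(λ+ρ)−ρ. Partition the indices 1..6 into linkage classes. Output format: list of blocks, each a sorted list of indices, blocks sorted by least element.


Root system A_3: the 3×3 matrix C matches after relabeling.

Ā_23 reps of the 6 weights (A_3, coords as presented):

  1: (18, 3, 0) · 2: (0, 16, 7) · 3: (2, 6, 12) · 4: (18, 3, 0) · 5: (18, 3, 0) · 6: (18, 3, 0)

The 6 indices split into 3 linkage classes (same alcove rep ⇔ same W_23-dot-orbit):

[[1, 4, 5, 6], [2], [3]]


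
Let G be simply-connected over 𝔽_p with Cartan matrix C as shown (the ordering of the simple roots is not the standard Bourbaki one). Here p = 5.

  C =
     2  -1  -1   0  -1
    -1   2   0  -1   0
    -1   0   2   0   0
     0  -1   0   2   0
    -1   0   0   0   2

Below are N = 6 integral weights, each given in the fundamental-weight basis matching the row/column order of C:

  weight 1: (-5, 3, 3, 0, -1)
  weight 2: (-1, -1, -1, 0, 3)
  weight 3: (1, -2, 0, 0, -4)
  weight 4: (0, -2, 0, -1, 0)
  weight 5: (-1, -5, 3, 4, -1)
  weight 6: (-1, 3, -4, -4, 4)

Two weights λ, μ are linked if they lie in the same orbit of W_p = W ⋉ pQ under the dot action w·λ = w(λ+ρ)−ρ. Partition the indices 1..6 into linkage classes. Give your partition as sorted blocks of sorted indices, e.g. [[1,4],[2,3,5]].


Type D_5, rank 5, |W|=1920; reorder rows/cols to standard.

λ_j+ρ reflected into Ā_5 (⟨·,θ^∨⟩≤5); 5-tuples as given:

  1: (0, 0, 0, 1, 4);  2: (0, 0, 0, 1, 4);  3: (0, 0, 1, 1, 1);  4: (0, 0, 1, 1, 1);  5: (0, 0, 0, 1, 4);  6: (0, 0, 1, 1, 1)

Grouping the 6 weights by Ā_5-representative: 2 linkage classes.

[[1, 2, 5], [3, 4, 6]]


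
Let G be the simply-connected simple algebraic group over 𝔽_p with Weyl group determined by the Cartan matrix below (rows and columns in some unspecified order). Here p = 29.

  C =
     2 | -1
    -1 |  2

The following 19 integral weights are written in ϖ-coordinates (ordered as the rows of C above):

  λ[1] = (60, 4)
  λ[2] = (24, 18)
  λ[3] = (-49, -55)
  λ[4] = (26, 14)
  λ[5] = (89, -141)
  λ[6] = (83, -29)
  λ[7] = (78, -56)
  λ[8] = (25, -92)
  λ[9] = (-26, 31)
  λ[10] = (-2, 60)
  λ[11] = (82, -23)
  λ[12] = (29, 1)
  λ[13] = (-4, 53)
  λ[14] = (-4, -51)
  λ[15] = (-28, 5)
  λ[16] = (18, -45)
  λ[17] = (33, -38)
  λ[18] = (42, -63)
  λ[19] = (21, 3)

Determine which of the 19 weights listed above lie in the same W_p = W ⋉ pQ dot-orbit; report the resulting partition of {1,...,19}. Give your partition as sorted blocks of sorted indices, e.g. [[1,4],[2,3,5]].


Type A_2, rank 2, |W|=6; reorder rows/cols to standard.

Folding the 19 weights λ_j+ρ into Ā_29 (reps in the given 2-coord order):

  λ_1+ρ ↦ (5, 21);  λ_2+ρ ↦ (10, 4);  λ_3+ρ ↦ (10, 4);  λ_4+ρ ↦ (14, 2);  λ_5+ρ ↦ (5, 21);  λ_6+ρ ↦ (26, 1);  λ_7+ρ ↦ (5, 21);  λ_8+ρ ↦ (22, 4);  λ_9+ρ ↦ (22, 4);  λ_10+ρ ↦ (26, 1);  λ_11+ρ ↦ (22, 4);  λ_12+ρ ↦ (26, 1);  λ_13+ρ ↦ (22, 4);  λ_14+ρ ↦ (5, 21);  λ_15+ρ ↦ (6, 21);  λ_16+ρ ↦ (10, 4);  λ_17+ρ ↦ (5, 21);  λ_18+ρ ↦ (10, 4);  λ_19+ρ ↦ (22, 4)

Partition of {1..19} into 6 W_29-dot-orbits:

[[1, 5, 7, 14, 17], [2, 3, 16, 18], [4], [6, 10, 12], [8, 9, 11, 13, 19], [15]]


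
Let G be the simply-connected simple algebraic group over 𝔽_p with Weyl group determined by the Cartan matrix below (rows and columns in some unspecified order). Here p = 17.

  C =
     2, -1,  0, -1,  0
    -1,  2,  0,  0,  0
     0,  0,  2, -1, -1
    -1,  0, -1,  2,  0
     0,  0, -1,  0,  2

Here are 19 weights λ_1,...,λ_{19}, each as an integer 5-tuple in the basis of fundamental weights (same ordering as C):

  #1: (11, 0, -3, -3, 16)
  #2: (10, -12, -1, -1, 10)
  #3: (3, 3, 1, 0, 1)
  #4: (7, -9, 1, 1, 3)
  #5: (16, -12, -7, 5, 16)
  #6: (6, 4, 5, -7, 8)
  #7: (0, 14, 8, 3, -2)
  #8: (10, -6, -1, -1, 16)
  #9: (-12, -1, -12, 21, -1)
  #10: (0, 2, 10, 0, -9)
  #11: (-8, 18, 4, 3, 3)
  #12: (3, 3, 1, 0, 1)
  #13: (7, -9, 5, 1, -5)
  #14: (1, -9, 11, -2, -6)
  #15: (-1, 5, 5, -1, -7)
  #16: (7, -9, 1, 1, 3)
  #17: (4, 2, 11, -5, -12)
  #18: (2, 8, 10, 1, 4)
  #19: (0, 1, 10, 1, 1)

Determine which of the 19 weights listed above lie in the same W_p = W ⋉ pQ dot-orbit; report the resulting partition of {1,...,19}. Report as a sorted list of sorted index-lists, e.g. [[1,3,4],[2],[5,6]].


A_5 Cartan matrix, 5 simple roots permuted; ρ=(1,1,1,1,1).

Each λ_j+ρ reduced to Ā_17; 5-tuples below use C's row order:

  λ_1 → (0, 8, 2, 2, 4) · λ_2 → (0, 6, 0, 0, 6) · λ_3 → (4, 4, 2, 1, 2) · λ_4 → (0, 8, 2, 2, 4) · λ_5 → (0, 6, 0, 0, 6) · λ_6 → (1, 1, 0, 6, 5) · λ_7 → (1, 3, 3, 1, 8) · λ_8 → (0, 6, 0, 0, 6) · λ_9 → (0, 6, 0, 0, 6) · λ_10 → (1, 3, 3, 1, 8) · λ_11 → (4, 4, 2, 1, 2) · λ_12 → (4, 4, 2, 1, 2) · λ_13 → (0, 8, 2, 2, 4) · λ_14 → (1, 1, 0, 6, 5) · λ_15 → (0, 6, 0, 0, 6) · λ_16 → (0, 8, 2, 2, 4) · λ_17 → (1, 3, 3, 1, 8) · λ_18 → (1, 3, 3, 1, 8) · λ_19 → (1, 1, 11, 2, 1)

Grouping the 19 weights by Ā_17-representative: 6 linkage classes.

[[1, 4, 13, 16], [2, 5, 8, 9, 15], [3, 11, 12], [6, 14], [7, 10, 17, 18], [19]]


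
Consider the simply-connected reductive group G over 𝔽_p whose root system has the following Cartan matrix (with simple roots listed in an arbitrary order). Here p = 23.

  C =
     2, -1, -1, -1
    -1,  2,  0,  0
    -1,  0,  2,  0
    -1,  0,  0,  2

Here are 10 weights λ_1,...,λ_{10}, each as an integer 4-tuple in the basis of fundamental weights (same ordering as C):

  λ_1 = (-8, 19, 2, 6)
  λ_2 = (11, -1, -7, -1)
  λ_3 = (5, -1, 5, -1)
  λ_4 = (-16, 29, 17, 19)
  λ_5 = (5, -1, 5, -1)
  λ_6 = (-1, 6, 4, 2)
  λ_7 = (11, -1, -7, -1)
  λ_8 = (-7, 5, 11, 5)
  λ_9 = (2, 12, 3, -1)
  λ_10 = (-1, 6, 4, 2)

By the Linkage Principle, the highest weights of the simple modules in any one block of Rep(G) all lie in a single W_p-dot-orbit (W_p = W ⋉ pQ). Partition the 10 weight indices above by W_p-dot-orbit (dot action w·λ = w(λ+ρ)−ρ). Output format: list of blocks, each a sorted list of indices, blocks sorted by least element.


Dynkin diagram of C (from the 6 off-diagonal −1 entries): D_4.

Alcove-folded reps (p=23, 10 weights, presented ϖ-order):

    [1] (3, 13, 4, 0)
    [2] (6, 0, 6, 0)
    [3] (6, 0, 6, 0)
    [4] (0, 7, 5, 3)
    [5] (6, 0, 6, 0)
    [6] (0, 7, 5, 3)
    [7] (6, 0, 6, 0)
    [8] (6, 0, 6, 0)
    [9] (3, 13, 4, 0)
    [10] (0, 7, 5, 3)

The 10 indices split into 3 linkage classes (same alcove rep ⇔ same W_23-dot-orbit):

[[1, 9], [2, 3, 5, 7, 8], [4, 6, 10]]


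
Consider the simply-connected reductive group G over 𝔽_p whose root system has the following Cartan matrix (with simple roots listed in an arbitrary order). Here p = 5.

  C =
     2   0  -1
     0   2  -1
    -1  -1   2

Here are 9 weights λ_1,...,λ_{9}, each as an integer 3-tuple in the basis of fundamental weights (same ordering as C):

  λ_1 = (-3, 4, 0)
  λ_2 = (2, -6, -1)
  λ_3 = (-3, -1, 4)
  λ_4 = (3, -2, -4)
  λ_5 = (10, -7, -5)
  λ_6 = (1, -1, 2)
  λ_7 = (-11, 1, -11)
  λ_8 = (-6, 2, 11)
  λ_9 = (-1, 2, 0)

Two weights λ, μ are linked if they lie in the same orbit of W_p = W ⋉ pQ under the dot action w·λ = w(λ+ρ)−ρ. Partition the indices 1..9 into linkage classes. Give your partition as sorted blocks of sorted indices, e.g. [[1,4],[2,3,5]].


Root system A_3: the 3×3 matrix C matches after relabeling.

λ_j+ρ reflected into Ā_5 (⟨·,θ^∨⟩≤5); 3-tuples as given:

  [1] (0, 3, 1);  [2] (2, 0, 3);  [3] (2, 0, 3);  [4] (0, 3, 1);  [5] (3, 0, 1);  [6] (2, 0, 3);  [7] (2, 0, 3);  [8] (2, 0, 3);  [9] (0, 3, 1)

Grouping the 9 weights by Ā_5-representative: 3 linkage classes.

[[1, 4, 9], [2, 3, 6, 7, 8], [5]]


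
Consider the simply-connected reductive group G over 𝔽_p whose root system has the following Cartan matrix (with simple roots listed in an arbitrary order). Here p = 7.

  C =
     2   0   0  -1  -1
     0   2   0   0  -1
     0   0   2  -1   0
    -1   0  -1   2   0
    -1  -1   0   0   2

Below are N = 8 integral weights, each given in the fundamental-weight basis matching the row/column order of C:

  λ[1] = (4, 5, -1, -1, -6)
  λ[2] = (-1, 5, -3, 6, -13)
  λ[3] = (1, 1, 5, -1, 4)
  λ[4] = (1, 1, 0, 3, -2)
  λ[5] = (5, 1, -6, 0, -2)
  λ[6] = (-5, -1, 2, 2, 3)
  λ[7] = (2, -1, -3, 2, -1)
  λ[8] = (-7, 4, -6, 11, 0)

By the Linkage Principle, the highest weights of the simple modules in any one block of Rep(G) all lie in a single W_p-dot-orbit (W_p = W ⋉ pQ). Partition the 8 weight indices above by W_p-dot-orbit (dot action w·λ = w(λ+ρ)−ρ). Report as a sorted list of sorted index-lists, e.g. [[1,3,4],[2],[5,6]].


Root system A_5: the 5×5 matrix C matches after relabeling.

Ā_7 reps of the 8 weights (A_5, coords as presented):

  [1] (0, 1, 0, 0, 5);  [2] (1, 5, 0, 1, 0);  [3] (1, 5, 0, 1, 0);  [4] (1, 0, 0, 4, 1);  [5] (1, 0, 0, 4, 1);  [6] (3, 0, 2, 1, 0);  [7] (3, 0, 2, 1, 0);  [8] (1, 5, 0, 1, 0)

Linkage partition of the 8 weights (4 classes, p=7):

[[1], [2, 3, 8], [4, 5], [6, 7]]


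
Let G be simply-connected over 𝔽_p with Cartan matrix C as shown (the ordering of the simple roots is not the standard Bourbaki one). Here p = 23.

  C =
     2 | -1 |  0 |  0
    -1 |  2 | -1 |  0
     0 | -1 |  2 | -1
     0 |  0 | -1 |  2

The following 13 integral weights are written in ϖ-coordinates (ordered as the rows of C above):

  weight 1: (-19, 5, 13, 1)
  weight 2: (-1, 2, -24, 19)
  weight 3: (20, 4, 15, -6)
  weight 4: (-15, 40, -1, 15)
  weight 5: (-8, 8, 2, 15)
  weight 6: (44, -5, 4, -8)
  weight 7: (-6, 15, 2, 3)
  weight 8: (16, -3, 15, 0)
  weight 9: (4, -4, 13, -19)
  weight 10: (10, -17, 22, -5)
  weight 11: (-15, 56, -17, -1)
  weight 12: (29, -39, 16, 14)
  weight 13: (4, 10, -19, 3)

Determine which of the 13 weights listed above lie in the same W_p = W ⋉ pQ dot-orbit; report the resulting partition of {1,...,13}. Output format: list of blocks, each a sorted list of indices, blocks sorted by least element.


C ↔ A_4 under row/col permutation; |W(A_4)| = 120.

Folding the 13 weights λ_j+ρ into Ā_23 (reps in the given 4-coord order):

    λ_1+ρ ↦ (6, 12, 2, 2)
    λ_2+ρ ↦ (20, 0, 0, 3)
    λ_3+ρ ↦ (2, 2, 3, 11)
    λ_4+ρ ↦ (5, 11, 3, 4)
    λ_5+ρ ↦ (2, 2, 3, 11)
    λ_6+ρ ↦ (0, 16, 2, 4)
    λ_7+ρ ↦ (5, 11, 3, 4)
    λ_8+ρ ↦ (6, 2, 6, 8)
    λ_9+ρ ↦ (2, 2, 3, 11)
    λ_10+ρ ↦ (5, 11, 3, 4)
    λ_11+ρ ↦ (5, 11, 3, 4)
    λ_12+ρ ↦ (6, 2, 6, 8)
    λ_13+ρ ↦ (2, 2, 3, 11)

These 13 weights hit 6 W_23-dot-orbits; sizes (1, 1, 4, 4, 1, 2):

[[1], [2], [3, 5, 9, 13], [4, 7, 10, 11], [6], [8, 12]]


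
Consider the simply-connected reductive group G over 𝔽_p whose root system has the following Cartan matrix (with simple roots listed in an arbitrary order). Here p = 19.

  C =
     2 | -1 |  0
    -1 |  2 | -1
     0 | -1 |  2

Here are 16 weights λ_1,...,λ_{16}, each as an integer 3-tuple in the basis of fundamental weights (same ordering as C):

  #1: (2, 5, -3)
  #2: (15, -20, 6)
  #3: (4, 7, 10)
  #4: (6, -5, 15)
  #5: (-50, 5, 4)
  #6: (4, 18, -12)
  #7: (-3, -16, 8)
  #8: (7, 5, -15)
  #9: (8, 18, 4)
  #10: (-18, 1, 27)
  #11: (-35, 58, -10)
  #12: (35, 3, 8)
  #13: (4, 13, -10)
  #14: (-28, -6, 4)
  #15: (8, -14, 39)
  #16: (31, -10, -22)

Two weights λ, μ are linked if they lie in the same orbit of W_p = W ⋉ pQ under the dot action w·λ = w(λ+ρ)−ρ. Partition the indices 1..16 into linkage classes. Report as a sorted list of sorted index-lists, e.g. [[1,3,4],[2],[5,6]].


A_3 Cartan matrix, 3 simple roots permuted; ρ=(1,1,1).

Folding the 16 weights λ_j+ρ into Ā_19 (reps in the given 3-coord order):

  1: (3, 4, 2)
  2: (3, 4, 12)
  3: (0, 8, 6)
  4: (3, 4, 12)
  5: (0, 8, 6)
  6: (0, 8, 6)
  7: (9, 6, 2)
  8: (0, 8, 6)
  9: (5, 5, 9)
  10: (9, 6, 2)
  11: (3, 4, 2)
  12: (9, 6, 2)
  13: (5, 5, 9)
  14: (0, 8, 6)
  15: (9, 6, 2)
  16: (9, 6, 2)

These 16 weights hit 5 W_19-dot-orbits; sizes (2, 2, 5, 5, 2):

[[1, 11], [2, 4], [3, 5, 6, 8, 14], [7, 10, 12, 15, 16], [9, 13]]


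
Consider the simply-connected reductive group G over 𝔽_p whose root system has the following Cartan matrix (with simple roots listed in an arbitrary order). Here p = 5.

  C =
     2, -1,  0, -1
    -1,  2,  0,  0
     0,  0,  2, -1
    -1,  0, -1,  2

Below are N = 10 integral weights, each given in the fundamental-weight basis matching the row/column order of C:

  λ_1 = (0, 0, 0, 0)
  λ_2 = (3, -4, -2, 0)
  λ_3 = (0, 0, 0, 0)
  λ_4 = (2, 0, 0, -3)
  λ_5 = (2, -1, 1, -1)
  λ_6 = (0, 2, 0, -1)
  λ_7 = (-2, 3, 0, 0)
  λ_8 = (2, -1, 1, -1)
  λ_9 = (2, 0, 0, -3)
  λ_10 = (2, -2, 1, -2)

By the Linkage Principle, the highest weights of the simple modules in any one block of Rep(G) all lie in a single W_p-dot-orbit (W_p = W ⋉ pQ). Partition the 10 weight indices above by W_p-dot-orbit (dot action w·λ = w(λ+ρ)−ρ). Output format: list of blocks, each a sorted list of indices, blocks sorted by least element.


A_4 Cartan matrix, 4 simple roots permuted; ρ=(1,1,1,1).

λ_j+ρ reflected into Ā_5 (⟨·,θ^∨⟩≤5); 4-tuples as given:

  λ_1+ρ ↦ (1, 1, 1, 1) · λ_2+ρ ↦ (1, 3, 1, 0) · λ_3+ρ ↦ (1, 1, 1, 1) · λ_4+ρ ↦ (1, 1, 1, 1) · λ_5+ρ ↦ (3, 0, 2, 0) · λ_6+ρ ↦ (1, 3, 1, 0) · λ_7+ρ ↦ (1, 3, 1, 0) · λ_8+ρ ↦ (3, 0, 2, 0) · λ_9+ρ ↦ (1, 1, 1, 1) · λ_10+ρ ↦ (1, 1, 1, 1)

3 distinct reps among the 10 weights ⇒ 3 W_5-linkage classes:

[[1, 3, 4, 9, 10], [2, 6, 7], [5, 8]]


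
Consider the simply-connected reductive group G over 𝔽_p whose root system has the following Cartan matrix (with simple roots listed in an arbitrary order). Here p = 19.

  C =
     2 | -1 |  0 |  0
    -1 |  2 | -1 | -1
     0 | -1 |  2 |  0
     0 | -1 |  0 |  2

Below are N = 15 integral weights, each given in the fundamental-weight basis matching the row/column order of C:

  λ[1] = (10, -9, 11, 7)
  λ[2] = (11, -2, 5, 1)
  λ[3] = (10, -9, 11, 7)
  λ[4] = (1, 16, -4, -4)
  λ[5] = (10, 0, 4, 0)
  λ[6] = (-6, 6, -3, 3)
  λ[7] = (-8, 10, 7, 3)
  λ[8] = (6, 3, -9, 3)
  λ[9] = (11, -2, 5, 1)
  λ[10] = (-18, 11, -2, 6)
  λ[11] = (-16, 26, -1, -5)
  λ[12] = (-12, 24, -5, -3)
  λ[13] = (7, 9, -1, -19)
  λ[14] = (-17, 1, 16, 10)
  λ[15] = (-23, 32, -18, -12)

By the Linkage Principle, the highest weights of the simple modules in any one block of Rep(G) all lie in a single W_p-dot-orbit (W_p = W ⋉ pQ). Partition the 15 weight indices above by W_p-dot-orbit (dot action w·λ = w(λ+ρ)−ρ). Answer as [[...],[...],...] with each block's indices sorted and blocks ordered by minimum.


Cartan matrix: type D_4 (|W|=192); un-permuting the 4 rows.

W_19-reps of the 15 weights in Ā_19 (same 4-coord order as C):

  [1] (3, 4, 4, 0)
  [2] (11, 1, 5, 1)
  [3] (3, 4, 4, 0)
  [4] (2, 0, 3, 3)
  [5] (11, 1, 5, 1)
  [6] (5, 0, 2, 4)
  [7] (3, 4, 4, 0)
  [8] (3, 4, 4, 0)
  [9] (11, 1, 5, 1)
  [10] (11, 1, 5, 1)
  [11] (3, 4, 4, 0)
  [12] (5, 0, 2, 4)
  [13] (0, 0, 8, 10)
  [14] (2, 0, 3, 3)
  [15] (2, 0, 3, 3)

The 15 indices split into 5 linkage classes (same alcove rep ⇔ same W_19-dot-orbit):

[[1, 3, 7, 8, 11], [2, 5, 9, 10], [4, 14, 15], [6, 12], [13]]


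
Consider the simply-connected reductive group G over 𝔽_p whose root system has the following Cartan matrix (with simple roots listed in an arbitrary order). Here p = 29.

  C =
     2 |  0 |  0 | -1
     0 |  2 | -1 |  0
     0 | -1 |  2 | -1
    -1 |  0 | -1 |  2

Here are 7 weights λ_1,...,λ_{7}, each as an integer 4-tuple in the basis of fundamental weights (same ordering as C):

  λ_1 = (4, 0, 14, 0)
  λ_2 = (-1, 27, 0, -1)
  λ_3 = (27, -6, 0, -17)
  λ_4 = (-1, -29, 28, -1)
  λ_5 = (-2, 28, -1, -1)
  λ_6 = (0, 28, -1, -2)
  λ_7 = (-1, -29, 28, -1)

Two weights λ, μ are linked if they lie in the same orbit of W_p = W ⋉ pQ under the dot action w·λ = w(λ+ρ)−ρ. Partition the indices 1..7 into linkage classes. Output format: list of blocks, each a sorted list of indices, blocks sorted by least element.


A_4 Cartan matrix, 4 simple roots permuted; ρ=(1,1,1,1).

Alcove-folded reps (p=29, 7 weights, presented ϖ-order):

    λ_1 → (5, 1, 15, 1)
    λ_2 → (0, 28, 1, 0)
    λ_3 → (8, 15, 1, 4)
    λ_4 → (0, 28, 1, 0)
    λ_5 → (0, 28, 1, 0)
    λ_6 → (0, 28, 1, 0)
    λ_7 → (0, 28, 1, 0)

Partition of {1..7} into 3 W_29-dot-orbits:

[[1], [2, 4, 5, 6, 7], [3]]


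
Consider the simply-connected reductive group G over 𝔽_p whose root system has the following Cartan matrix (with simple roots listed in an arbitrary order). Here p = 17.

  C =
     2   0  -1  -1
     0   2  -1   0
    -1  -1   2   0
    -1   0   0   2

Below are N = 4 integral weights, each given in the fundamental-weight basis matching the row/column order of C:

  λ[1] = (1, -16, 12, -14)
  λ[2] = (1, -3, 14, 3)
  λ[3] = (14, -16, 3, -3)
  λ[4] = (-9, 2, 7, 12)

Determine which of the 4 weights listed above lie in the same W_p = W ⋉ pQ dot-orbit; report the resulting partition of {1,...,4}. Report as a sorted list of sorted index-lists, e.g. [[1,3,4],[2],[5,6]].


A_4 Cartan matrix, 4 simple roots permuted; ρ=(1,1,1,1).

Alcove-folded reps (p=17, 4 weights, presented ϖ-order):

    λ_1 → (2, 2, 11, 0)
    λ_2 → (2, 2, 11, 0)
    λ_3 → (2, 2, 11, 0)
    λ_4 → (8, 3, 0, 5)

2 distinct reps among the 4 weights ⇒ 2 W_17-linkage classes:

[[1, 2, 3], [4]]


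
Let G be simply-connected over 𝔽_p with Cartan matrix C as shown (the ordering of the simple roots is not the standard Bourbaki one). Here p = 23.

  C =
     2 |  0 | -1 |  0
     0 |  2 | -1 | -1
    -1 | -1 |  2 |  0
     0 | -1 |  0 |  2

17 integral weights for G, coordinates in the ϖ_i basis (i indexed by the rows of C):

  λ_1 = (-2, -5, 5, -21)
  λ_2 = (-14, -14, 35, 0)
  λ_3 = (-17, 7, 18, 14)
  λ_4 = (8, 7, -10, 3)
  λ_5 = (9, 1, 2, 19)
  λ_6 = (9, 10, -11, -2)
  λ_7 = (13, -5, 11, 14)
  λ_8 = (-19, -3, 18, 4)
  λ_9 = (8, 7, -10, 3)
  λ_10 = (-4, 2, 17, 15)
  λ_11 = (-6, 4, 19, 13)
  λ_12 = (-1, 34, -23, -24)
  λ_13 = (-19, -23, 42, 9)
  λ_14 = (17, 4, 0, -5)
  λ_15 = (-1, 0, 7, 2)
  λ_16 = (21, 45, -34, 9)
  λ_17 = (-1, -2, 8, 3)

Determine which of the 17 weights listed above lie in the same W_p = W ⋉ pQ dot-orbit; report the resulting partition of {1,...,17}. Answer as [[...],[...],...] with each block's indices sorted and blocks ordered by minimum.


A_4 Cartan matrix, 4 simple roots permuted; ρ=(1,1,1,1).

Folding the 17 weights λ_j+ρ into Ā_23 (reps in the given 4-coord order):

  λ_1+ρ ↦ (17, 1, 1, 3) · λ_2+ρ ↦ (0, 0, 10, 1) · λ_3+ρ ↦ (3, 4, 0, 4) · λ_4+ρ ↦ (0, 1, 8, 3) · λ_5+ρ ↦ (2, 2, 1, 8) · λ_6+ρ ↦ (0, 0, 10, 1) · λ_7+ρ ↦ (0, 1, 8, 3) · λ_8+ρ ↦ (17, 1, 1, 3) · λ_9+ρ ↦ (0, 1, 8, 3) · λ_10+ρ ↦ (11, 3, 4, 2) · λ_11+ρ ↦ (11, 3, 4, 2) · λ_12+ρ ↦ (0, 0, 10, 1) · λ_13+ρ ↦ (2, 2, 1, 8) · λ_14+ρ ↦ (17, 1, 1, 3) · λ_15+ρ ↦ (0, 1, 8, 3) · λ_16+ρ ↦ (0, 0, 10, 1) · λ_17+ρ ↦ (0, 1, 8, 3)

The 17 indices split into 6 linkage classes (same alcove rep ⇔ same W_23-dot-orbit):

[[1, 8, 14], [2, 6, 12, 16], [3], [4, 7, 9, 15, 17], [5, 13], [10, 11]]


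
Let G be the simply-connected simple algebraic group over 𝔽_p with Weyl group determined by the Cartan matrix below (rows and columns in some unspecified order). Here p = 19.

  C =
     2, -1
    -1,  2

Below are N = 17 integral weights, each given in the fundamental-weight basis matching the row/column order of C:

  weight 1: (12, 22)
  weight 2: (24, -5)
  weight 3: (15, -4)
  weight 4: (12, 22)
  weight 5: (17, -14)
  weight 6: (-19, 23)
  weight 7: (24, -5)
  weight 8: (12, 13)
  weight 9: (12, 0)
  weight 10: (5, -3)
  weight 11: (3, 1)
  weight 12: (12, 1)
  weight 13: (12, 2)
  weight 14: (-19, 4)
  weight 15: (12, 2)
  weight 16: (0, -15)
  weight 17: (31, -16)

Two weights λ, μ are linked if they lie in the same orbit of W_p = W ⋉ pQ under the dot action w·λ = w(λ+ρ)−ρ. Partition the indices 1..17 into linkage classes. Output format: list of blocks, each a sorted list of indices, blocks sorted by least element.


Dynkin diagram of C (from the 2 off-diagonal −1 entries): A_2.

λ_j+ρ reflected into Ā_19 (⟨·,θ^∨⟩≤19); 2-tuples as given:

  λ_1 → (4, 2) · λ_2 → (13, 2) · λ_3 → (13, 3) · λ_4 → (4, 2) · λ_5 → (5, 13) · λ_6 → (13, 1) · λ_7 → (13, 2) · λ_8 → (5, 6) · λ_9 → (13, 1) · λ_10 → (4, 2) · λ_11 → (4, 2) · λ_12 → (13, 2) · λ_13 → (13, 3) · λ_14 → (5, 13) · λ_15 → (13, 3) · λ_16 → (13, 1) · λ_17 → (4, 2)

6 distinct reps among the 17 weights ⇒ 6 W_19-linkage classes:

[[1, 4, 10, 11, 17], [2, 7, 12], [3, 13, 15], [5, 14], [6, 9, 16], [8]]


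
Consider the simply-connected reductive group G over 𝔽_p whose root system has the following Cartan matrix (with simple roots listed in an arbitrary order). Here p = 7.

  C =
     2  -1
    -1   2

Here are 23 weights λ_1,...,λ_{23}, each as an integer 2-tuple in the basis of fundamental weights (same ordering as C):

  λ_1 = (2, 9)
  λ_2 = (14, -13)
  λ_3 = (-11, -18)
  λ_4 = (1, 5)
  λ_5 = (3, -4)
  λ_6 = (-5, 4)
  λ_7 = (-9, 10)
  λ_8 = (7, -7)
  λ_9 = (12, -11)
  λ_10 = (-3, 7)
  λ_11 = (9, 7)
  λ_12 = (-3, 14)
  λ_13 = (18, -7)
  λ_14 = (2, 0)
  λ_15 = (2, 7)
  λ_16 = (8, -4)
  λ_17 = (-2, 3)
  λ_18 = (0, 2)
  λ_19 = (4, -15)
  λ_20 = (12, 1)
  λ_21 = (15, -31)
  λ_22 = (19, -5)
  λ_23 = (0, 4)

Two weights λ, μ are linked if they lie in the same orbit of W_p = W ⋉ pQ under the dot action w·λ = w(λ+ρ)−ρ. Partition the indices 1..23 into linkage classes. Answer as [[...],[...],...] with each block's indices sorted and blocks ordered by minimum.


C ↔ A_2 under row/col permutation; |W(A_2)| = 6.

W_7-reps of the 23 weights in Ā_7 (same 2-coord order as C):

  [1] (3, 1);  [2] (4, 1);  [3] (1, 3);  [4] (1, 5);  [5] (1, 3);  [6] (4, 1);  [7] (3, 1);  [8] (1, 5);  [9] (3, 1);  [10] (1, 5);  [11] (3, 1);  [12] (5, 1);  [13] (5, 1);  [14] (3, 1);  [15] (1, 3);  [16] (4, 1);  [17] (1, 3);  [18] (1, 3);  [19] (0, 2);  [20] (1, 5);  [21] (0, 2);  [22] (4, 1);  [23] (1, 5)

Linkage partition of the 23 weights (6 classes, p=7):

[[1, 7, 9, 11, 14], [2, 6, 16, 22], [3, 5, 15, 17, 18], [4, 8, 10, 20, 23], [12, 13], [19, 21]]


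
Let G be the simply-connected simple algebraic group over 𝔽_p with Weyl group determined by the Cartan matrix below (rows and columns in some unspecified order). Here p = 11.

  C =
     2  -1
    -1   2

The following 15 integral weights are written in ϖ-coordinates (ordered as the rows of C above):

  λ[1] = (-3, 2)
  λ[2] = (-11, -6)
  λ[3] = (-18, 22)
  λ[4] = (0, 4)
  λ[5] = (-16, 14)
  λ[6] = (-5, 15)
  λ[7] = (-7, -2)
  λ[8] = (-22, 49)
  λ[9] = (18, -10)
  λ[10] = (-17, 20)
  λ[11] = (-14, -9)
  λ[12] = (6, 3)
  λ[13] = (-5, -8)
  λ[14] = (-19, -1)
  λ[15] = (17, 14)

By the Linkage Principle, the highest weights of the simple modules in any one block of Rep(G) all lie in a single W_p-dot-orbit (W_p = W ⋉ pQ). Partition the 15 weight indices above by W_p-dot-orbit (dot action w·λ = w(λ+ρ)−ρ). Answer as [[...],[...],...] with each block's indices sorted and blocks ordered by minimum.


C ↔ A_2 under row/col permutation; |W(A_2)| = 6.

Alcove-folded reps (p=11, 15 weights, presented ϖ-order):

  1: (2, 1)
  2: (1, 6)
  3: (1, 5)
  4: (1, 5)
  5: (7, 4)
  6: (1, 6)
  7: (1, 6)
  8: (1, 6)
  9: (2, 1)
  10: (1, 5)
  11: (2, 1)
  12: (7, 4)
  13: (7, 4)
  14: (7, 4)
  15: (7, 4)

4 distinct reps among the 15 weights ⇒ 4 W_11-linkage classes:

[[1, 9, 11], [2, 6, 7, 8], [3, 4, 10], [5, 12, 13, 14, 15]]


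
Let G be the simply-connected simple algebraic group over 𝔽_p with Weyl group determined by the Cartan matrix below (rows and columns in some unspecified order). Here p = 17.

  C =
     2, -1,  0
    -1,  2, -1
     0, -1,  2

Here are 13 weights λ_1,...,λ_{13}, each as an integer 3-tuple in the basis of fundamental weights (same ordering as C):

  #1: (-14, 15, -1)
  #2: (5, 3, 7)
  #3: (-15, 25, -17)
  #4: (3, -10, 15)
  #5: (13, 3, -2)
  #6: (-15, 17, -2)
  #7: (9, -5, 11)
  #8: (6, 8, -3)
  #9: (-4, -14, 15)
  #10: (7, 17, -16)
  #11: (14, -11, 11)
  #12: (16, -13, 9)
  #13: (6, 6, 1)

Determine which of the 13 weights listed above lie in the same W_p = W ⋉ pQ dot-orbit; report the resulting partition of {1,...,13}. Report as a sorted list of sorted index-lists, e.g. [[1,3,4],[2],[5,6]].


A_3 Cartan matrix, 3 simple roots permuted; ρ=(1,1,1).

λ_j+ρ reflected into Ā_17 (⟨·,θ^∨⟩≤17); 3-tuples as given:

  1: (13, 3, 0) · 2: (5, 4, 7) · 3: (1, 4, 3) · 4: (5, 4, 7) · 5: (13, 3, 0) · 6: (13, 3, 0) · 7: (5, 4, 7) · 8: (7, 7, 2) · 9: (13, 3, 0) · 10: (1, 2, 6) · 11: (5, 10, 2) · 12: (5, 10, 2) · 13: (7, 7, 2)

The 13 indices split into 6 linkage classes (same alcove rep ⇔ same W_17-dot-orbit):

[[1, 5, 6, 9], [2, 4, 7], [3], [8, 13], [10], [11, 12]]
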